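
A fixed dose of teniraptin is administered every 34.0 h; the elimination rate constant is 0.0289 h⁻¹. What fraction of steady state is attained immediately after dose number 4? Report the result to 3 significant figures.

f_n = 1 − e^(−nkτ) = 1 − e^(−4 × 0.02890 × 34.0) = 1 − e^(−3.930) = 1 − 0.01964 ≈ 0.980

0.980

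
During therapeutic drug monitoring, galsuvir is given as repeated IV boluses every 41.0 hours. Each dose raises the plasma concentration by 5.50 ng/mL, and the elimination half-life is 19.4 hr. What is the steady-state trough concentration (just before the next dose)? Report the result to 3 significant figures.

1.65 ng/mL

k = ln 2 / 19.4 = 0.03573 hr⁻¹
Fraction remaining after one interval: e^(−kτ) = e^(−0.03573 × 41.0) = 0.2311
R = 1 / (1 − 0.2311) = 1.301
Css,max = 5.50 × 1.301 = 7.153 ng/mL
Css,min = Css,max × e^(−kτ) = 7.153 × 0.2311 ≈ 1.65 ng/mL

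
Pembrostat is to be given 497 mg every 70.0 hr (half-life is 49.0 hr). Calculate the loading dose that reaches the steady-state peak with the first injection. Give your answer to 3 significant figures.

791 mg

k = ln 2 / 49.0 = 0.01415 hr⁻¹
Accumulation ratio R = 1 / (1 − e^(−kτ)) = 1 / (1 − e^(−0.01415×70.0)) = 1 / (1 − 0.3715) = 1.591
Loading dose = maintenance dose × R = 497 × 1.591 ≈ 791 mg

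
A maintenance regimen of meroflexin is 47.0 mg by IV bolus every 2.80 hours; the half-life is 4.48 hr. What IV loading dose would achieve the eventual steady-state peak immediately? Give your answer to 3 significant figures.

k = ln 2 / 4.48 = 0.1547 hr⁻¹
Accumulation ratio R = 1 / (1 − e^(−kτ)) = 1 / (1 − e^(−0.1547×2.80)) = 1 / (1 − 0.6484) = 2.844
Loading dose = maintenance dose × R = 47.0 × 2.844 ≈ 134 mg

134 mg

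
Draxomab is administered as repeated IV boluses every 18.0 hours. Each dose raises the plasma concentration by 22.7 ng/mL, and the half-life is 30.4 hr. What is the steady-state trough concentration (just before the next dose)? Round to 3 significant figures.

44.7 ng/mL

k = ln 2 / 30.4 = 0.02280 hr⁻¹
Fraction remaining after one interval: e^(−kτ) = e^(−0.02280 × 18.0) = 0.6634
R = 1 / (1 − 0.6634) = 2.971
Css,max = 22.7 × 2.971 = 67.43 ng/mL
Css,min = Css,max × e^(−kτ) = 67.43 × 0.6634 ≈ 44.7 ng/mL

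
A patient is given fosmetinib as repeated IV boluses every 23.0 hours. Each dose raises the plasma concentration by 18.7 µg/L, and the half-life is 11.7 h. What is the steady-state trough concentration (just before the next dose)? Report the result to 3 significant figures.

k = ln 2 / 11.7 = 0.05924 h⁻¹
Fraction remaining after one interval: e^(−kτ) = e^(−0.05924 × 23.0) = 0.2560
R = 1 / (1 − 0.2560) = 1.344
Css,max = 18.7 × 1.344 = 25.13 µg/L
Css,min = Css,max × e^(−kτ) = 25.13 × 0.2560 ≈ 6.43 µg/L

6.43 µg/L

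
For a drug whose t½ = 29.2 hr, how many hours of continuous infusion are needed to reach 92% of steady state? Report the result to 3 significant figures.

106 hours

k = ln 2 / 29.2 = 0.02374 hr⁻¹
f = 1 − e^(−kt)  ⇒  t = −ln(1 − f) / k
t = −ln(1 − 0.92) / 0.02374 = 2.526 / 0.02374 ≈ 106 hours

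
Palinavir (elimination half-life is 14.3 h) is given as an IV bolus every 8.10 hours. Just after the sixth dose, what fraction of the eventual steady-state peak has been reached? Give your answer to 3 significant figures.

k = ln 2 / 14.3 = 0.04847 h⁻¹
f_n = 1 − e^(−nkτ) = 1 − e^(−6 × 0.04847 × 8.10) = 1 − e^(−2.356) = 1 − 0.09482 ≈ 0.905

0.905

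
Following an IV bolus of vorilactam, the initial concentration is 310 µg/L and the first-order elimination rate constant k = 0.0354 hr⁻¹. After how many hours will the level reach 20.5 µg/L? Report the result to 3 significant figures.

76.7 hours

C(t) = C₀ e^(−kt)  ⇒  t = ln(C₀/C) / k
t = ln(310/20.5) / 0.03540 = 2.716 / 0.03540 ≈ 76.7 hours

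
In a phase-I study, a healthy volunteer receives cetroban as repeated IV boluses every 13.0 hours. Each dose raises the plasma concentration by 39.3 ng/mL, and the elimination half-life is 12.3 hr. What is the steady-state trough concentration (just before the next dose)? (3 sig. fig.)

36.4 ng/mL

k = ln 2 / 12.3 = 0.05635 hr⁻¹
Fraction remaining after one interval: e^(−kτ) = e^(−0.05635 × 13.0) = 0.4807
R = 1 / (1 − 0.4807) = 1.926
Css,max = 39.3 × 1.926 = 75.67 ng/mL
Css,min = Css,max × e^(−kτ) = 75.67 × 0.4807 ≈ 36.4 ng/mL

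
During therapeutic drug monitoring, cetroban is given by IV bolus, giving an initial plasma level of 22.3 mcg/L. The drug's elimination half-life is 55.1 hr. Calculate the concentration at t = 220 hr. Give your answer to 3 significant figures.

1.40 mcg/L

k = ln 2 / 55.1 = 0.01258 hr⁻¹
C(t) = C₀ e^(−kt) = 22.3 × e^(−0.01258 × 220) = 22.3 × e^(−2.768) = 22.3 × 0.06282 ≈ 1.40 mcg/L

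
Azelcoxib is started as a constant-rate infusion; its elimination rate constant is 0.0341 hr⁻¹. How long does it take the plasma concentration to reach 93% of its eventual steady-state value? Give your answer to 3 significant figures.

f = 1 − e^(−kt)  ⇒  t = −ln(1 − f) / k
t = −ln(1 − 0.93) / 0.03410 = 2.659 / 0.03410 ≈ 78.0 hours

78.0 hours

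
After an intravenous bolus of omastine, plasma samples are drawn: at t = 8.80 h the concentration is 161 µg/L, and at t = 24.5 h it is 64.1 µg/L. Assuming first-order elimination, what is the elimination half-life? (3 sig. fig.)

11.8 hours

k = ln(C₁/C₂) / (t₂ − t₁) = ln(161/64.1) / (24.5 − 8.80)
  = 0.9210 / 15.70 = 0.05866 h⁻¹
t½ = ln 2 / k = ln 2 / 0.05866 ≈ 11.8 hours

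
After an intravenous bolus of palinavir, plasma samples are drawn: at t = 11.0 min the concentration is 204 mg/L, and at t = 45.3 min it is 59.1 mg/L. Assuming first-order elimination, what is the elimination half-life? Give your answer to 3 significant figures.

k = ln(C₁/C₂) / (t₂ − t₁) = ln(204/59.1) / (45.3 − 11.0)
  = 1.239 / 34.30 = 0.03612 min⁻¹
t½ = ln 2 / k = ln 2 / 0.03612 ≈ 19.2 minutes

19.2 minutes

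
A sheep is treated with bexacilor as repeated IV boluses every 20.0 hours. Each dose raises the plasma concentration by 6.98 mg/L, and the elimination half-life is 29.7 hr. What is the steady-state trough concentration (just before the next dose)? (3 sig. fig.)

11.7 mg/L

k = ln 2 / 29.7 = 0.02334 hr⁻¹
Fraction remaining after one interval: e^(−kτ) = e^(−0.02334 × 20.0) = 0.6270
R = 1 / (1 − 0.6270) = 2.681
Css,max = 6.98 × 2.681 = 18.71 mg/L
Css,min = Css,max × e^(−kτ) = 18.71 × 0.6270 ≈ 11.7 mg/L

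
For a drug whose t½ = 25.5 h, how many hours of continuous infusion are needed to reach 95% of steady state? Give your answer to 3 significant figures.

110 hours

k = ln 2 / 25.5 = 0.02718 h⁻¹
f = 1 − e^(−kt)  ⇒  t = −ln(1 − f) / k
t = −ln(1 − 0.95) / 0.02718 = 2.996 / 0.02718 ≈ 110 hours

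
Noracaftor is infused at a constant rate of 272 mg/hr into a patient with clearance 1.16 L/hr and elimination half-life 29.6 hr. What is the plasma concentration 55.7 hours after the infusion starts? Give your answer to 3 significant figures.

171 mg/L

Css = rate / CL = 272 / 1.16 = 234.5 mg/L
k = ln 2 / 29.6 = 0.02342 hr⁻¹
C(t) = Css (1 − e^(−kt)) = 234.5 × (1 − e^(−1.304)) = 234.5 × 0.7286 ≈ 171 mg/L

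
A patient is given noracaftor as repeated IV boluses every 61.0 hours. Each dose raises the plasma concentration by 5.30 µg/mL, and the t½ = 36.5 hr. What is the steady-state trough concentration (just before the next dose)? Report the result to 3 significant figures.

2.43 µg/mL

k = ln 2 / 36.5 = 0.01899 hr⁻¹
Fraction remaining after one interval: e^(−kτ) = e^(−0.01899 × 61.0) = 0.3140
R = 1 / (1 − 0.3140) = 1.458
Css,max = 5.30 × 1.458 = 7.726 µg/mL
Css,min = Css,max × e^(−kτ) = 7.726 × 0.3140 ≈ 2.43 µg/mL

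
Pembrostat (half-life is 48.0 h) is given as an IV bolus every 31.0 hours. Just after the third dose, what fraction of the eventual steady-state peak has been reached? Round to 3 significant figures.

0.739

k = ln 2 / 48.0 = 0.01444 h⁻¹
f_n = 1 − e^(−nkτ) = 1 − e^(−3 × 0.01444 × 31.0) = 1 − e^(−1.343) = 1 − 0.2611 ≈ 0.739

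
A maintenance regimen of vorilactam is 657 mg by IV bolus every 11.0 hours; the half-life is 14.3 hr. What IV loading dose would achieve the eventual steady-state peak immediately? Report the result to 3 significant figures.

1590 mg

k = ln 2 / 14.3 = 0.04847 hr⁻¹
Accumulation ratio R = 1 / (1 − e^(−kτ)) = 1 / (1 − e^(−0.04847×11.0)) = 1 / (1 − 0.5867) = 2.420
Loading dose = maintenance dose × R = 657 × 2.420 ≈ 1590 mg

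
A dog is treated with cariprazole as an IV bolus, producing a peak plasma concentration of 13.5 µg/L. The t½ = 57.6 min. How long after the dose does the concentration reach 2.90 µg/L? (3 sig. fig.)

k = ln 2 / 57.6 = 0.01203 min⁻¹
C(t) = C₀ e^(−kt)  ⇒  t = ln(C₀/C) / k
t = ln(13.5/2.90) / 0.01203 = 1.538 / 0.01203 ≈ 128 minutes

128 minutes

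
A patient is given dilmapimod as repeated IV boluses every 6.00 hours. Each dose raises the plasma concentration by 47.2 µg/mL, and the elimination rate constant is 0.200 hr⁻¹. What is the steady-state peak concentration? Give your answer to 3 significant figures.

Fraction remaining after one interval: e^(−kτ) = e^(−0.2000 × 6.00) = 0.3012
R = 1 / (1 − 0.3012) = 1.431
Css,max = 47.2 × 1.431 ≈ 67.5 µg/mL

67.5 µg/mL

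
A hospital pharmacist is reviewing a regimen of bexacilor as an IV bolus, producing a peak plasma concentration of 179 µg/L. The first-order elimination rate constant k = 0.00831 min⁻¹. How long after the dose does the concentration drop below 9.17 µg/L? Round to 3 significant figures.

358 minutes

C(t) = C₀ e^(−kt)  ⇒  t = ln(C₀/C) / k
t = ln(179/9.17) / 0.008310 = 2.971 / 0.008310 ≈ 358 minutes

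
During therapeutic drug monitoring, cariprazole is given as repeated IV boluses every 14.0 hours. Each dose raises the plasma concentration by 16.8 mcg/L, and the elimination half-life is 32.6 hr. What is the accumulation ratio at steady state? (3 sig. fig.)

k = ln 2 / 32.6 = 0.02126 hr⁻¹
Fraction remaining after one interval: e^(−kτ) = e^(−0.02126 × 14.0) = 0.7425
R = 1 / (1 − 0.7425) = 1 / 0.2575 ≈ 3.88

3.88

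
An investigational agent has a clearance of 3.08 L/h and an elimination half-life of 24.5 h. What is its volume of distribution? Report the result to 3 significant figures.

109 L

k = ln 2 / t½ = ln 2 / 24.5 = 0.02829 h⁻¹
V = CL / k = 3.08 / 0.02829 ≈ 109 L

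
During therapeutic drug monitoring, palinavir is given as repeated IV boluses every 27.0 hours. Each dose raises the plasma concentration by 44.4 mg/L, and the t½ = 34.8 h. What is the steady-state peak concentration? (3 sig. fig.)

k = ln 2 / 34.8 = 0.01992 h⁻¹
Fraction remaining after one interval: e^(−kτ) = e^(−0.01992 × 27.0) = 0.5840
R = 1 / (1 − 0.5840) = 2.404
Css,max = 44.4 × 2.404 ≈ 107 mg/L

107 mg/L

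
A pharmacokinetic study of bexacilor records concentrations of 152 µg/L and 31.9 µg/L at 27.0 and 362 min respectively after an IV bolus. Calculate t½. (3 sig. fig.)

k = ln(C₁/C₂) / (t₂ − t₁) = ln(152/31.9) / (362 − 27.0)
  = 1.561 / 335.0 = 0.004661 min⁻¹
t½ = ln 2 / k = ln 2 / 0.004661 ≈ 149 minutes

149 minutes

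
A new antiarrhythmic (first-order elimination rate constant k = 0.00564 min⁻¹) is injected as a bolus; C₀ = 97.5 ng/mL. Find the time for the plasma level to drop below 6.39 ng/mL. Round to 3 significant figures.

483 minutes

C(t) = C₀ e^(−kt)  ⇒  t = ln(C₀/C) / k
t = ln(97.5/6.39) / 0.005640 = 2.725 / 0.005640 ≈ 483 minutes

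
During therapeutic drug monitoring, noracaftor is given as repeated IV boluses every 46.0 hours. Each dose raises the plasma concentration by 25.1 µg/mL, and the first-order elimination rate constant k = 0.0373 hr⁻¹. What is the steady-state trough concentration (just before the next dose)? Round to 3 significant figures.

5.50 µg/mL

Fraction remaining after one interval: e^(−kτ) = e^(−0.03730 × 46.0) = 0.1798
R = 1 / (1 − 0.1798) = 1.219
Css,max = 25.1 × 1.219 = 30.60 µg/mL
Css,min = Css,max × e^(−kτ) = 30.60 × 0.1798 ≈ 5.50 µg/mL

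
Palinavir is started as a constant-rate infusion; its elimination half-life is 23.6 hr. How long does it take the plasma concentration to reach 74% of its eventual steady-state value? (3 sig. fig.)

45.9 hours

k = ln 2 / 23.6 = 0.02937 hr⁻¹
f = 1 − e^(−kt)  ⇒  t = −ln(1 − f) / k
t = −ln(1 − 0.74) / 0.02937 = 1.347 / 0.02937 ≈ 45.9 hours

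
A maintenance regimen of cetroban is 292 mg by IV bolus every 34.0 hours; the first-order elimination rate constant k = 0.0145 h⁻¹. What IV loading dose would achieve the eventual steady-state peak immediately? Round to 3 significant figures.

750 mg

Accumulation ratio R = 1 / (1 − e^(−kτ)) = 1 / (1 − e^(−0.01450×34.0)) = 1 / (1 − 0.6108) = 2.569
Loading dose = maintenance dose × R = 292 × 2.569 ≈ 750 mg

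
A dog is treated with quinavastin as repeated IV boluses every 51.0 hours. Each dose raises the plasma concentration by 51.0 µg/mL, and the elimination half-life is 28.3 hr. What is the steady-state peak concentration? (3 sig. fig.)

k = ln 2 / 28.3 = 0.02449 hr⁻¹
Fraction remaining after one interval: e^(−kτ) = e^(−0.02449 × 51.0) = 0.2868
R = 1 / (1 − 0.2868) = 1.402
Css,max = 51.0 × 1.402 ≈ 71.5 µg/mL

71.5 µg/mL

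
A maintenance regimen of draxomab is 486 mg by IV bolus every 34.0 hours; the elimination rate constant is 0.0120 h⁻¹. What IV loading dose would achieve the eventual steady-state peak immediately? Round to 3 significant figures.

Accumulation ratio R = 1 / (1 − e^(−kτ)) = 1 / (1 − e^(−0.01200×34.0)) = 1 / (1 − 0.6650) = 2.985
Loading dose = maintenance dose × R = 486 × 2.985 ≈ 1450 mg

1450 mg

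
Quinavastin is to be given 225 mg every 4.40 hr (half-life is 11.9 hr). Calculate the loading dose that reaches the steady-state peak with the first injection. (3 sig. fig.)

k = ln 2 / 11.9 = 0.05825 hr⁻¹
Accumulation ratio R = 1 / (1 − e^(−kτ)) = 1 / (1 − e^(−0.05825×4.40)) = 1 / (1 − 0.7739) = 4.423
Loading dose = maintenance dose × R = 225 × 4.423 ≈ 995 mg

995 mg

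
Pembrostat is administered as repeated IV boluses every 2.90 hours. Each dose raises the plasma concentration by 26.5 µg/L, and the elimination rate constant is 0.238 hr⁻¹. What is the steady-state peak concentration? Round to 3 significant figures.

Fraction remaining after one interval: e^(−kτ) = e^(−0.2380 × 2.90) = 0.5015
R = 1 / (1 − 0.5015) = 2.006
Css,max = 26.5 × 2.006 ≈ 53.2 µg/L

53.2 µg/L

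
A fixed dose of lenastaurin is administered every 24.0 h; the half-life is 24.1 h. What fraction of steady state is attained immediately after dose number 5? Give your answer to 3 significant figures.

k = ln 2 / 24.1 = 0.02876 h⁻¹
f_n = 1 − e^(−nkτ) = 1 − e^(−5 × 0.02876 × 24.0) = 1 − e^(−3.451) = 1 − 0.03170 ≈ 0.968

0.968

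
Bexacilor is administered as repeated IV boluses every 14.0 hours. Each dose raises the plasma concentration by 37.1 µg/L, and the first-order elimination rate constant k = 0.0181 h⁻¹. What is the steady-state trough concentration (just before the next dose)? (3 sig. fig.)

129 µg/L

Fraction remaining after one interval: e^(−kτ) = e^(−0.01810 × 14.0) = 0.7762
R = 1 / (1 − 0.7762) = 4.467
Css,max = 37.1 × 4.467 = 165.7 µg/L
Css,min = Css,max × e^(−kτ) = 165.7 × 0.7762 ≈ 129 µg/L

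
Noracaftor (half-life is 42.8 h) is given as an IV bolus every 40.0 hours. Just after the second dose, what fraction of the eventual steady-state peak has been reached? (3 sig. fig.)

0.726

k = ln 2 / 42.8 = 0.01620 h⁻¹
f_n = 1 − e^(−nkτ) = 1 − e^(−2 × 0.01620 × 40.0) = 1 − e^(−1.296) = 1 − 0.2737 ≈ 0.726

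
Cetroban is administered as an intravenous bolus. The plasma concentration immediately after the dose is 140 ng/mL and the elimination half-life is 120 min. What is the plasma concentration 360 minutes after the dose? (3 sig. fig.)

k = ln 2 / 120 = 0.005776 min⁻¹
C(t) = C₀ e^(−kt) = 140 × e^(−0.005776 × 360) = 140 × e^(−2.079) = 140 × 0.1250 ≈ 17.5 ng/mL

17.5 ng/mL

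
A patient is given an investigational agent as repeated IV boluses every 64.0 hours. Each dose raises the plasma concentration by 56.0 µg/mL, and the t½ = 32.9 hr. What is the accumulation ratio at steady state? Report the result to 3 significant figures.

k = ln 2 / 32.9 = 0.02107 hr⁻¹
Fraction remaining after one interval: e^(−kτ) = e^(−0.02107 × 64.0) = 0.2597
R = 1 / (1 − 0.2597) = 1 / 0.7403 ≈ 1.35

1.35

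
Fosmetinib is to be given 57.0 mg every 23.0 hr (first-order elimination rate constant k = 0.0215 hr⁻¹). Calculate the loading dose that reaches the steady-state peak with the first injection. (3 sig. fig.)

146 mg

Accumulation ratio R = 1 / (1 − e^(−kτ)) = 1 / (1 − e^(−0.02150×23.0)) = 1 / (1 − 0.6099) = 2.563
Loading dose = maintenance dose × R = 57.0 × 2.563 ≈ 146 mg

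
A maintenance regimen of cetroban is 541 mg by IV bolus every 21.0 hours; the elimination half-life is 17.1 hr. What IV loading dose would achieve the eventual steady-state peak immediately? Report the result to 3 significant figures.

k = ln 2 / 17.1 = 0.04053 hr⁻¹
Accumulation ratio R = 1 / (1 − e^(−kτ)) = 1 / (1 − e^(−0.04053×21.0)) = 1 / (1 − 0.4269) = 1.745
Loading dose = maintenance dose × R = 541 × 1.745 ≈ 944 mg

944 mg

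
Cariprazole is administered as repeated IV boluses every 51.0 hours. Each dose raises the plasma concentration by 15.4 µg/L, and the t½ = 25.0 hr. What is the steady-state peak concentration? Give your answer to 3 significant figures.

k = ln 2 / 25.0 = 0.02773 hr⁻¹
Fraction remaining after one interval: e^(−kτ) = e^(−0.02773 × 51.0) = 0.2432
R = 1 / (1 − 0.2432) = 1.321
Css,max = 15.4 × 1.321 ≈ 20.3 µg/L

20.3 µg/L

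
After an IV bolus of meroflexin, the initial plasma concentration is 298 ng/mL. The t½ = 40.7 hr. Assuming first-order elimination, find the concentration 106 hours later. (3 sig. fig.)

49.0 ng/mL

k = ln 2 / 40.7 = 0.01703 hr⁻¹
C(t) = C₀ e^(−kt) = 298 × e^(−0.01703 × 106) = 298 × e^(−1.805) = 298 × 0.1644 ≈ 49.0 ng/mL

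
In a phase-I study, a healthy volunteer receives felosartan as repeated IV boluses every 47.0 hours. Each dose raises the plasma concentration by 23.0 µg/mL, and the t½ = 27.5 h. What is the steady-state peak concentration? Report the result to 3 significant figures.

k = ln 2 / 27.5 = 0.02521 h⁻¹
Fraction remaining after one interval: e^(−kτ) = e^(−0.02521 × 47.0) = 0.3059
R = 1 / (1 − 0.3059) = 1.441
Css,max = 23.0 × 1.441 ≈ 33.1 µg/mL

33.1 µg/mL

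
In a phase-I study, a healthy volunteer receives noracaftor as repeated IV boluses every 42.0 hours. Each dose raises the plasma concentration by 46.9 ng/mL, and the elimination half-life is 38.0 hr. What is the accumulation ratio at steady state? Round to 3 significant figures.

k = ln 2 / 38.0 = 0.01824 hr⁻¹
Fraction remaining after one interval: e^(−kτ) = e^(−0.01824 × 42.0) = 0.4648
R = 1 / (1 − 0.4648) = 1 / 0.5352 ≈ 1.87

1.87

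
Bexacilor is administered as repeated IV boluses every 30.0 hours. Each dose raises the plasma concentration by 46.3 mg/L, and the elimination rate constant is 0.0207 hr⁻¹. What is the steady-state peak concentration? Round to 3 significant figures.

100 mg/L

Fraction remaining after one interval: e^(−kτ) = e^(−0.02070 × 30.0) = 0.5374
R = 1 / (1 − 0.5374) = 2.162
Css,max = 46.3 × 2.162 ≈ 100 mg/L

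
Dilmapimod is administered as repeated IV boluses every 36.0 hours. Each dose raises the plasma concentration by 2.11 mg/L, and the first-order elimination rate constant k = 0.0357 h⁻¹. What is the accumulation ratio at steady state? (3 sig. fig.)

1.38

Fraction remaining after one interval: e^(−kτ) = e^(−0.03570 × 36.0) = 0.2766
R = 1 / (1 − 0.2766) = 1 / 0.7234 ≈ 1.38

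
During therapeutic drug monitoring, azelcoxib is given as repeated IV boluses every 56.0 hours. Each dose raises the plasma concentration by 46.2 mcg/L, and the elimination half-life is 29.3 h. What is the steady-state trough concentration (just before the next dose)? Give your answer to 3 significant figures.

16.7 mcg/L

k = ln 2 / 29.3 = 0.02366 h⁻¹
Fraction remaining after one interval: e^(−kτ) = e^(−0.02366 × 56.0) = 0.2659
R = 1 / (1 − 0.2659) = 1.362
Css,max = 46.2 × 1.362 = 62.93 mcg/L
Css,min = Css,max × e^(−kτ) = 62.93 × 0.2659 ≈ 16.7 mcg/L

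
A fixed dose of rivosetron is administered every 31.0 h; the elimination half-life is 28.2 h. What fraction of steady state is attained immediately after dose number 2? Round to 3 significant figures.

k = ln 2 / 28.2 = 0.02458 h⁻¹
f_n = 1 − e^(−nkτ) = 1 − e^(−2 × 0.02458 × 31.0) = 1 − e^(−1.524) = 1 − 0.2179 ≈ 0.782

0.782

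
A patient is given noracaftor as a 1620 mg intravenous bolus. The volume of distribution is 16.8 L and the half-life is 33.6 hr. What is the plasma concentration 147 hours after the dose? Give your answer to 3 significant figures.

4.65 µg/mL

C₀ = dose / V = 1620 / 16.8 = 96.43 µg/mL
k = ln 2 / 33.6 = 0.02063 hr⁻¹
C(t) = C₀ e^(−kt) = 96.43 × e^(−0.02063 × 147) = 96.43 × e^(−3.033) = 96.43 × 0.04819 ≈ 4.65 µg/mL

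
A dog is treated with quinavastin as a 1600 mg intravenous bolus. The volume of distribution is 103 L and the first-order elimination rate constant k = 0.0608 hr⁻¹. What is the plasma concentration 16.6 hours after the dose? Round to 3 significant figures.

C₀ = dose / V = 1600 / 103 = 15.53 mg/L
C(t) = C₀ e^(−kt) = 15.53 × e^(−0.06080 × 16.6) = 15.53 × e^(−1.009) = 15.53 × 0.3645 ≈ 5.66 mg/L

5.66 mg/L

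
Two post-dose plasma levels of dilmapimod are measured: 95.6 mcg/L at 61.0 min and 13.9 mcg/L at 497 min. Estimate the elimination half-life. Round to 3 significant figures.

k = ln(C₁/C₂) / (t₂ − t₁) = ln(95.6/13.9) / (497 − 61.0)
  = 1.928 / 436.0 = 0.004423 min⁻¹
t½ = ln 2 / k = ln 2 / 0.004423 ≈ 157 minutes

157 minutes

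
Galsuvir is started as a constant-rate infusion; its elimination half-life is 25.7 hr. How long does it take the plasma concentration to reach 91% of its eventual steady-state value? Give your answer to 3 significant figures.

k = ln 2 / 25.7 = 0.02697 hr⁻¹
f = 1 − e^(−kt)  ⇒  t = −ln(1 − f) / k
t = −ln(1 − 0.91) / 0.02697 = 2.408 / 0.02697 ≈ 89.3 hours

89.3 hours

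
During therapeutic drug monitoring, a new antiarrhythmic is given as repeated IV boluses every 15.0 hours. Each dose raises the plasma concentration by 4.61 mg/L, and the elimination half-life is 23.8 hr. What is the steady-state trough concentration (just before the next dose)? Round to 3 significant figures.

8.41 mg/L

k = ln 2 / 23.8 = 0.02912 hr⁻¹
Fraction remaining after one interval: e^(−kτ) = e^(−0.02912 × 15.0) = 0.6461
R = 1 / (1 − 0.6461) = 2.825
Css,max = 4.61 × 2.825 = 13.02 mg/L
Css,min = Css,max × e^(−kτ) = 13.02 × 0.6461 ≈ 8.41 mg/L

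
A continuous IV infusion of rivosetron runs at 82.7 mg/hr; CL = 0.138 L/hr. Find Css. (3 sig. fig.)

599 mg/L

Css = infusion rate / CL = 82.7 / 0.138 ≈ 599 mg/L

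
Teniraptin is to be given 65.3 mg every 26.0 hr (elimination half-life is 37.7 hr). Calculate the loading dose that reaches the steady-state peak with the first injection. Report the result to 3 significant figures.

k = ln 2 / 37.7 = 0.01839 hr⁻¹
Accumulation ratio R = 1 / (1 − e^(−kτ)) = 1 / (1 − e^(−0.01839×26.0)) = 1 / (1 − 0.6200) = 2.632
Loading dose = maintenance dose × R = 65.3 × 2.632 ≈ 172 mg

172 mg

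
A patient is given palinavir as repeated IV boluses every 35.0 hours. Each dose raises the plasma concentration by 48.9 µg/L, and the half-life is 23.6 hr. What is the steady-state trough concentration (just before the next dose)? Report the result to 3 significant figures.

27.2 µg/L

k = ln 2 / 23.6 = 0.02937 hr⁻¹
Fraction remaining after one interval: e^(−kτ) = e^(−0.02937 × 35.0) = 0.3577
R = 1 / (1 − 0.3577) = 1.557
Css,max = 48.9 × 1.557 = 76.14 µg/L
Css,min = Css,max × e^(−kτ) = 76.14 × 0.3577 ≈ 27.2 µg/L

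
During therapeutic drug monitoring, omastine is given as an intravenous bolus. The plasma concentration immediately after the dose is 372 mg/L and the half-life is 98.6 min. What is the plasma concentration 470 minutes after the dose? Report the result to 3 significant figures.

13.7 mg/L

k = ln 2 / 98.6 = 0.007030 min⁻¹
470 min is 4.767 half-lives, so C = 372 × (1/2)^4.767 = 372 × 0.03673 ≈ 13.7 mg/L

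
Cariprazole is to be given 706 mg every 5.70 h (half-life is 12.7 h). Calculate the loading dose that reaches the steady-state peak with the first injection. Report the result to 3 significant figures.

2640 mg

k = ln 2 / 12.7 = 0.05458 h⁻¹
Accumulation ratio R = 1 / (1 − e^(−kτ)) = 1 / (1 − e^(−0.05458×5.70)) = 1 / (1 − 0.7326) = 3.740
Loading dose = maintenance dose × R = 706 × 3.740 ≈ 2640 mg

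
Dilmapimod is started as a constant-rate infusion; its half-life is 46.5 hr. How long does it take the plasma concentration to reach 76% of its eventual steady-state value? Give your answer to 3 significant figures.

95.7 hours

k = ln 2 / 46.5 = 0.01491 hr⁻¹
f = 1 − e^(−kt)  ⇒  t = −ln(1 − f) / k
t = −ln(1 − 0.76) / 0.01491 = 1.427 / 0.01491 ≈ 95.7 hours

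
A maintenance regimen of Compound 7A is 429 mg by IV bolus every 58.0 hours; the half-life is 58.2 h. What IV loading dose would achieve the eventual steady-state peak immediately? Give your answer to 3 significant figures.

k = ln 2 / 58.2 = 0.01191 h⁻¹
Accumulation ratio R = 1 / (1 − e^(−kτ)) = 1 / (1 − e^(−0.01191×58.0)) = 1 / (1 − 0.5012) = 2.005
Loading dose = maintenance dose × R = 429 × 2.005 ≈ 860 mg

860 mg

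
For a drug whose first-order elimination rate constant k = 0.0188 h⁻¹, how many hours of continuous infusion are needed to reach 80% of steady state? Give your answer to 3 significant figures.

f = 1 − e^(−kt)  ⇒  t = −ln(1 − f) / k
t = −ln(1 − 0.8) / 0.01880 = 1.609 / 0.01880 ≈ 85.6 hours

85.6 hours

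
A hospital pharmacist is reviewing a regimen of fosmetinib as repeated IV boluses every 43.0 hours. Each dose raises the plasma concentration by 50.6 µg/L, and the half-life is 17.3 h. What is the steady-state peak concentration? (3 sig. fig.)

61.6 µg/L

k = ln 2 / 17.3 = 0.04007 h⁻¹
Fraction remaining after one interval: e^(−kτ) = e^(−0.04007 × 43.0) = 0.1786
R = 1 / (1 − 0.1786) = 1.217
Css,max = 50.6 × 1.217 ≈ 61.6 µg/L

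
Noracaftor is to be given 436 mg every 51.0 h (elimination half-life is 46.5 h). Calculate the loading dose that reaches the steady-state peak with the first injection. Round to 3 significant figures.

819 mg

k = ln 2 / 46.5 = 0.01491 h⁻¹
Accumulation ratio R = 1 / (1 − e^(−kτ)) = 1 / (1 − e^(−0.01491×51.0)) = 1 / (1 − 0.4676) = 1.878
Loading dose = maintenance dose × R = 436 × 1.878 ≈ 819 mg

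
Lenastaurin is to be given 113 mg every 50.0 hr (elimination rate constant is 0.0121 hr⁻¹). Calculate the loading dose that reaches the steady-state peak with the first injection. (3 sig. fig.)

249 mg

Accumulation ratio R = 1 / (1 − e^(−kτ)) = 1 / (1 − e^(−0.01210×50.0)) = 1 / (1 − 0.5461) = 2.203
Loading dose = maintenance dose × R = 113 × 2.203 ≈ 249 mg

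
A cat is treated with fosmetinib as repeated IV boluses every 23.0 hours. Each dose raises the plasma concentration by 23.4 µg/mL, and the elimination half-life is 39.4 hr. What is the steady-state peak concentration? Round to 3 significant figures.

k = ln 2 / 39.4 = 0.01759 hr⁻¹
Fraction remaining after one interval: e^(−kτ) = e^(−0.01759 × 23.0) = 0.6672
R = 1 / (1 − 0.6672) = 3.005
Css,max = 23.4 × 3.005 ≈ 70.3 µg/mL

70.3 µg/mL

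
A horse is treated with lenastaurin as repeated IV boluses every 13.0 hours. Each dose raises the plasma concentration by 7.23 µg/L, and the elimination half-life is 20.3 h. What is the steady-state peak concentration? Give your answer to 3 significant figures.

k = ln 2 / 20.3 = 0.03415 h⁻¹
Fraction remaining after one interval: e^(−kτ) = e^(−0.03415 × 13.0) = 0.6415
R = 1 / (1 − 0.6415) = 2.790
Css,max = 7.23 × 2.790 ≈ 20.2 µg/L

20.2 µg/L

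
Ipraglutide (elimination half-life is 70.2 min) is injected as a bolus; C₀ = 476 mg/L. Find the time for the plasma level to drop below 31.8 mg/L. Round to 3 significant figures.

274 minutes

k = ln 2 / 70.2 = 0.009874 min⁻¹
C(t) = C₀ e^(−kt)  ⇒  t = ln(C₀/C) / k
t = ln(476/31.8) / 0.009874 = 2.706 / 0.009874 ≈ 274 minutes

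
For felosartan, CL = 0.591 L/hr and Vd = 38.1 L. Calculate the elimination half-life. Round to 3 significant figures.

k = CL / V = 0.591 / 38.1 = 0.01551 hr⁻¹
t½ = ln 2 / k = ln 2 / 0.01551 ≈ 44.7 hours

44.7 hours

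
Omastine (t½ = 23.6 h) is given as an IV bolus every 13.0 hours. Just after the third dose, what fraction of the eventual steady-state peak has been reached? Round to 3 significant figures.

0.682

k = ln 2 / 23.6 = 0.02937 h⁻¹
f_n = 1 − e^(−nkτ) = 1 − e^(−3 × 0.02937 × 13.0) = 1 − e^(−1.145) = 1 − 0.3181 ≈ 0.682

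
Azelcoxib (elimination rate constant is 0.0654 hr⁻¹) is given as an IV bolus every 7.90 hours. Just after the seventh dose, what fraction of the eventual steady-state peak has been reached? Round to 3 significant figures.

0.973

f_n = 1 − e^(−nkτ) = 1 − e^(−7 × 0.06540 × 7.90) = 1 − e^(−3.617) = 1 − 0.02687 ≈ 0.973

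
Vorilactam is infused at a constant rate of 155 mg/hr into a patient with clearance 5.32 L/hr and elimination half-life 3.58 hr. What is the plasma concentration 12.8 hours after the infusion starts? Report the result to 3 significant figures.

26.7 µg/mL

Css = rate / CL = 155 / 5.32 = 29.14 µg/mL
k = ln 2 / 3.58 = 0.1936 hr⁻¹
C(t) = Css (1 − e^(−kt)) = 29.14 × (1 − e^(−2.478)) = 29.14 × 0.9161 ≈ 26.7 µg/mL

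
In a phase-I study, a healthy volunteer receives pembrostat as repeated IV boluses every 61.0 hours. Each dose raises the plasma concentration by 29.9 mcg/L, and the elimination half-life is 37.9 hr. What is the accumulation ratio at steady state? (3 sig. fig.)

1.49

k = ln 2 / 37.9 = 0.01829 hr⁻¹
Fraction remaining after one interval: e^(−kτ) = e^(−0.01829 × 61.0) = 0.3277
R = 1 / (1 − 0.3277) = 1 / 0.6723 ≈ 1.49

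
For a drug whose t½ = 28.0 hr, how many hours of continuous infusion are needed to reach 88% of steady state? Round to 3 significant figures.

85.6 hours

k = ln 2 / 28.0 = 0.02476 hr⁻¹
f = 1 − e^(−kt)  ⇒  t = −ln(1 − f) / k
t = −ln(1 − 0.88) / 0.02476 = 2.120 / 0.02476 ≈ 85.6 hours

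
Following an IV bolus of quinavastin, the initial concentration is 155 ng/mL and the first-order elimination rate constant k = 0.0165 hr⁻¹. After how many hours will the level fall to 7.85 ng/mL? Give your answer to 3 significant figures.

C(t) = C₀ e^(−kt)  ⇒  t = ln(C₀/C) / k
t = ln(155/7.85) / 0.01650 = 2.983 / 0.01650 ≈ 181 hours

181 hours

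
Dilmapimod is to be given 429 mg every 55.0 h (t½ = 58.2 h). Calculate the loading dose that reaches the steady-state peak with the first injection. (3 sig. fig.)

k = ln 2 / 58.2 = 0.01191 h⁻¹
Accumulation ratio R = 1 / (1 − e^(−kτ)) = 1 / (1 − e^(−0.01191×55.0)) = 1 / (1 − 0.5194) = 2.081
Loading dose = maintenance dose × R = 429 × 2.081 ≈ 893 mg

893 mg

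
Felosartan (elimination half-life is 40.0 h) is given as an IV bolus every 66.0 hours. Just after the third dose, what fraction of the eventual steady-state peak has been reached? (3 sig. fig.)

0.968

k = ln 2 / 40.0 = 0.01733 h⁻¹
f_n = 1 − e^(−nkτ) = 1 − e^(−3 × 0.01733 × 66.0) = 1 − e^(−3.431) = 1 − 0.03235 ≈ 0.968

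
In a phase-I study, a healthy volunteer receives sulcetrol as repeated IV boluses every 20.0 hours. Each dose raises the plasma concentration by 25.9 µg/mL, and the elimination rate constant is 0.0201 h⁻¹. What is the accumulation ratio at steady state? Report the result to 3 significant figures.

Fraction remaining after one interval: e^(−kτ) = e^(−0.02010 × 20.0) = 0.6690
R = 1 / (1 − 0.6690) = 1 / 0.3310 ≈ 3.02

3.02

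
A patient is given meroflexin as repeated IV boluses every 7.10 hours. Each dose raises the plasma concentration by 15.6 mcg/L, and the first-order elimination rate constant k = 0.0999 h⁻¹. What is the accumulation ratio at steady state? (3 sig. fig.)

1.97

Fraction remaining after one interval: e^(−kτ) = e^(−0.09990 × 7.10) = 0.4920
R = 1 / (1 − 0.4920) = 1 / 0.5080 ≈ 1.97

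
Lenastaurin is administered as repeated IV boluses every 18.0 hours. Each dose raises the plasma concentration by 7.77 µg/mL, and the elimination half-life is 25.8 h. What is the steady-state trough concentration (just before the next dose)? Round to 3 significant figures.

12.5 µg/mL

k = ln 2 / 25.8 = 0.02687 h⁻¹
Fraction remaining after one interval: e^(−kτ) = e^(−0.02687 × 18.0) = 0.6166
R = 1 / (1 − 0.6166) = 2.608
Css,max = 7.77 × 2.608 = 20.26 µg/mL
Css,min = Css,max × e^(−kτ) = 20.26 × 0.6166 ≈ 12.5 µg/mL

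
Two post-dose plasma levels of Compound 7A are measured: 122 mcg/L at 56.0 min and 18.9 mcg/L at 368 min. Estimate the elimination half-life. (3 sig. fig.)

k = ln(C₁/C₂) / (t₂ − t₁) = ln(122/18.9) / (368 − 56.0)
  = 1.865 / 312.0 = 0.005977 min⁻¹
t½ = ln 2 / k = ln 2 / 0.005977 ≈ 116 minutes

116 minutes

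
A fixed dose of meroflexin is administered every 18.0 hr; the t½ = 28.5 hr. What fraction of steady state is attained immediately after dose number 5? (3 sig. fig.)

k = ln 2 / 28.5 = 0.02432 hr⁻¹
f_n = 1 − e^(−nkτ) = 1 − e^(−5 × 0.02432 × 18.0) = 1 − e^(−2.189) = 1 − 0.1120 ≈ 0.888

0.888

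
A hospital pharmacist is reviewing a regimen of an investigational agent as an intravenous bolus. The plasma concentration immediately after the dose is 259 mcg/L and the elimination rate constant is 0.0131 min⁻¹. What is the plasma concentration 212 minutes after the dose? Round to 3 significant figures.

16.1 mcg/L

C(t) = C₀ e^(−kt) = 259 × e^(−0.01310 × 212) = 259 × e^(−2.777) = 259 × 0.06221 ≈ 16.1 mcg/L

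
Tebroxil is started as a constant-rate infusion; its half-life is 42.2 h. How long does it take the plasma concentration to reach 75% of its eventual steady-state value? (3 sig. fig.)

k = ln 2 / 42.2 = 0.01643 h⁻¹
f = 1 − e^(−kt)  ⇒  t = −ln(1 − f) / k
t = −ln(1 − 0.75) / 0.01643 = 1.386 / 0.01643 ≈ 84.4 hours

84.4 hours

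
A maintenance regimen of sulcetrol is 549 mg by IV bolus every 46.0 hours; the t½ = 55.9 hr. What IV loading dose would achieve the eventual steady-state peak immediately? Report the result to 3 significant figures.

k = ln 2 / 55.9 = 0.01240 hr⁻¹
Accumulation ratio R = 1 / (1 − e^(−kτ)) = 1 / (1 − e^(−0.01240×46.0)) = 1 / (1 − 0.5653) = 2.300
Loading dose = maintenance dose × R = 549 × 2.300 ≈ 1260 mg

1260 mg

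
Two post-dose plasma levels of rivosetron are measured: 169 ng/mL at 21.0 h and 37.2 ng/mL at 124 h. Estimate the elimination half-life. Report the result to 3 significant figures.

47.2 hours

k = ln(C₁/C₂) / (t₂ − t₁) = ln(169/37.2) / (124 − 21.0)
  = 1.514 / 103.0 = 0.01470 h⁻¹
t½ = ln 2 / k = ln 2 / 0.01470 ≈ 47.2 hours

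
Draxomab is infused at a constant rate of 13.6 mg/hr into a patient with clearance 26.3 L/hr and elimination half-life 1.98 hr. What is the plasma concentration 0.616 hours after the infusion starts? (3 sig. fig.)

Css = rate / CL = 13.6 / 26.3 = 0.5171 mg/L
k = ln 2 / 1.98 = 0.3501 hr⁻¹
C(t) = Css (1 − e^(−kt)) = 0.5171 × (1 − e^(−0.2156)) = 0.5171 × 0.1940 ≈ 0.100 mg/L

0.100 mg/L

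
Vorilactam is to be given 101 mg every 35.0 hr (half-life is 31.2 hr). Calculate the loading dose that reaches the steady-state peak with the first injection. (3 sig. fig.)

k = ln 2 / 31.2 = 0.02222 hr⁻¹
Accumulation ratio R = 1 / (1 − e^(−kτ)) = 1 / (1 − e^(−0.02222×35.0)) = 1 / (1 − 0.4595) = 1.850
Loading dose = maintenance dose × R = 101 × 1.850 ≈ 187 mg

187 mg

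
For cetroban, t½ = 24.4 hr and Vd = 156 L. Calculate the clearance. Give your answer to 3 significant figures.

4.43 L/hr

k = ln 2 / t½ = ln 2 / 24.4 = 0.02841 hr⁻¹
CL = k · V = 0.02841 × 156 ≈ 4.43 L/hr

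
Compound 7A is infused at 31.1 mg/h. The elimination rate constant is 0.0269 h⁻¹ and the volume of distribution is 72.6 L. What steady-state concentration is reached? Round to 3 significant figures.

15.9 mg/L

CL = k · V = 0.0269 × 72.6 = 1.953 L/h
Css = rate / CL = 31.1 / 1.953 ≈ 15.9 mg/L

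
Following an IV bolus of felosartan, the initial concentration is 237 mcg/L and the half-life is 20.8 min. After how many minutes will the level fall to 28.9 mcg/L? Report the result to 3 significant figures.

k = ln 2 / 20.8 = 0.03332 min⁻¹
C(t) = C₀ e^(−kt)  ⇒  t = ln(C₀/C) / k
t = ln(237/28.9) / 0.03332 = 2.104 / 0.03332 ≈ 63.1 minutes

63.1 minutes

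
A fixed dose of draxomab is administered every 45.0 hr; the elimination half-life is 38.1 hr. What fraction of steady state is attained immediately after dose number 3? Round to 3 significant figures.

0.914

k = ln 2 / 38.1 = 0.01819 hr⁻¹
f_n = 1 − e^(−nkτ) = 1 − e^(−3 × 0.01819 × 45.0) = 1 − e^(−2.456) = 1 − 0.08577 ≈ 0.914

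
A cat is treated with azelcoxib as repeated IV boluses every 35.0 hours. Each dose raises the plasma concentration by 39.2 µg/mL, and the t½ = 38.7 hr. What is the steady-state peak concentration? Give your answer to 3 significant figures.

84.2 µg/mL

k = ln 2 / 38.7 = 0.01791 hr⁻¹
Fraction remaining after one interval: e^(−kτ) = e^(−0.01791 × 35.0) = 0.5343
R = 1 / (1 − 0.5343) = 2.147
Css,max = 39.2 × 2.147 ≈ 84.2 µg/mL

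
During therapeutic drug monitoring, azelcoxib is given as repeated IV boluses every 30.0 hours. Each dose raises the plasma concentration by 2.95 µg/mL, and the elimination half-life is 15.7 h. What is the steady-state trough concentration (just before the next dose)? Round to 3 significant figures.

1.07 µg/mL

k = ln 2 / 15.7 = 0.04415 h⁻¹
Fraction remaining after one interval: e^(−kτ) = e^(−0.04415 × 30.0) = 0.2659
R = 1 / (1 − 0.2659) = 1.362
Css,max = 2.95 × 1.362 = 4.019 µg/mL
Css,min = Css,max × e^(−kτ) = 4.019 × 0.2659 ≈ 1.07 µg/mL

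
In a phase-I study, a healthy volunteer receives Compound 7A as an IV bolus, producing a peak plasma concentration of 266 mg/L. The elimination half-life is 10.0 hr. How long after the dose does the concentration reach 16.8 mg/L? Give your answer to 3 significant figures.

39.8 hours

k = ln 2 / 10.0 = 0.06931 hr⁻¹
C(t) = C₀ e^(−kt)  ⇒  t = ln(C₀/C) / k
t = ln(266/16.8) / 0.06931 = 2.762 / 0.06931 ≈ 39.8 hours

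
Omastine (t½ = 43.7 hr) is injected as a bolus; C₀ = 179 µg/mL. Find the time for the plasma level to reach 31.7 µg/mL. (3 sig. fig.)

109 hours

k = ln 2 / 43.7 = 0.01586 hr⁻¹
C(t) = C₀ e^(−kt)  ⇒  t = ln(C₀/C) / k
t = ln(179/31.7) / 0.01586 = 1.731 / 0.01586 ≈ 109 hours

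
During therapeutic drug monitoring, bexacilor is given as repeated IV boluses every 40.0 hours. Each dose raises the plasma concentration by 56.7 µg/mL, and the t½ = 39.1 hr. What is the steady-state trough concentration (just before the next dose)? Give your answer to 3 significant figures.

k = ln 2 / 39.1 = 0.01773 hr⁻¹
Fraction remaining after one interval: e^(−kτ) = e^(−0.01773 × 40.0) = 0.4921
R = 1 / (1 − 0.4921) = 1.969
Css,max = 56.7 × 1.969 = 111.6 µg/mL
Css,min = Css,max × e^(−kτ) = 111.6 × 0.4921 ≈ 54.9 µg/mL

54.9 µg/mL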